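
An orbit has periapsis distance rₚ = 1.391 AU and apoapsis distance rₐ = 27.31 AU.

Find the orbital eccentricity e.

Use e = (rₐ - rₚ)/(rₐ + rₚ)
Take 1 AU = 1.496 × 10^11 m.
rₚ = 1.391 AU = 2.08094 × 10^11 m
rₐ = 27.31 AU = 4.08558 × 10^12 m
rₐ − rₚ = 3.87748 × 10^12 m
rₐ + rₚ = 4.29367 × 10^12 m
e = (rₐ − rₚ)/(rₐ + rₚ) = 0.90307

Final answer: e = 0.9031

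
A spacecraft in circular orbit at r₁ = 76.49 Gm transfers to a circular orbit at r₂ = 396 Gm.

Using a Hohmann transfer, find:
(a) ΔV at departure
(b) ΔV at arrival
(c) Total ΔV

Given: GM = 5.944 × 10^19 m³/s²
r₁ = 76.49 Gm = 7.649 × 10^10 m
r₂ = 396 Gm = 3.96 × 10^11 m
GM = 5.944 × 10^19 m³/s²
Transfer ellipse: a_t = (r₁ + r₂)/2 = 2.36245 × 10^11 m
Circular speed at r₁: v₁ = √(GM/r₁) = 27876.4 m/s
Transfer speed at r₁ (periapsis): v₁ₜ = √(GM(2/r₁ − 1/a_t)) = 36091.4 m/s
(a) ΔV₁ = v₁ₜ − v₁ = 8214.94 m/s ≈ 8.215 km/s
Circular speed at r₂: v₂ = √(GM/r₂) = 12251.6 m/s
Transfer speed at r₂ (apoapsis): v₂ₜ = √(GM(2/r₂ − 1/a_t)) = 6971.28 m/s
(b) ΔV₂ = v₂ − v₂ₜ = 5280.29 m/s ≈ 5.28 km/s
(c) ΔV_total = ΔV₁ + ΔV₂ = 13495.2 m/s ≈ 13.5 km/s

Final answer:
(a) ΔV₁ = 8.215 km/s
(b) ΔV₂ = 5.28 km/s
(c) ΔV_total = 13.5 km/s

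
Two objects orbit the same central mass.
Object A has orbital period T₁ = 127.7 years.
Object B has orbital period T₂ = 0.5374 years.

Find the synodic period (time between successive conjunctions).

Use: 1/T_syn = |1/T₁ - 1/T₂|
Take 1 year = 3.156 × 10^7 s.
T₁ = 127.7 years = 4.03021 × 10^9 s
T₂ = 0.5374 years = 1.69603 × 10^7 s
1/T₁ = 2.48126 × 10^-10 s⁻¹
1/T₂ = 5.89611 × 10^-8 s⁻¹
|1/T₁ − 1/T₂| = 5.87129 × 10^-8 s⁻¹
T_syn = 1 / |1/T₁ − 1/T₂| = 1.7032 × 10^7 s ≈ 0.5397 years

Final answer: T_syn = 0.5397 years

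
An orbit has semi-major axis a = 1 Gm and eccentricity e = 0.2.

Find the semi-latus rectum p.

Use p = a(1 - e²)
a = 1 Gm = 1 × 10^9 m
e = 0.2,  e² = 0.04,  1 − e² = 0.96
p = a(1 − e²) = 1 × 10^9 m × 0.96 = 9.6 × 10^8 m ≈ 960 Mm

Final answer: p = 960 Mm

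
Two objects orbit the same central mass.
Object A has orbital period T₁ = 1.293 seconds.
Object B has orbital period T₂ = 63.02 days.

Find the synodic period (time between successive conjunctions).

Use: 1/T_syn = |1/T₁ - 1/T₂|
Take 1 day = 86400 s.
T₁ = 1.293 seconds
T₂ = 63.02 days = 5.44493 × 10^6 s
1/T₁ = 0.773395 s⁻¹
1/T₂ = 1.83657 × 10^-7 s⁻¹
|1/T₁ − 1/T₂| = 0.773395 s⁻¹
T_syn = 1 / |1/T₁ − 1/T₂| = 1.293 s ≈ 1.293 seconds

Final answer: T_syn = 1.293 seconds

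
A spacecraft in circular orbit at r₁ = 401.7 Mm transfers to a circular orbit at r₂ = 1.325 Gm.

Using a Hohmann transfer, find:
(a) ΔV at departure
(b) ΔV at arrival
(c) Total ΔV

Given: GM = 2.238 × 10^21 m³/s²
r₁ = 401.7 Mm = 4.017 × 10^8 m
r₂ = 1.325 Gm = 1.325 × 10^9 m
GM = 2.238 × 10^21 m³/s²
Transfer ellipse: a_t = (r₁ + r₂)/2 = 8.6335 × 10^8 m
Circular speed at r₁: v₁ = √(GM/r₁) = 2.36036 × 10^6 m/s
Transfer speed at r₁ (periapsis): v₁ₜ = √(GM(2/r₁ − 1/a_t)) = 2.92411 × 10^6 m/s
(a) ΔV₁ = v₁ₜ − v₁ = 563745 m/s ≈ 563.7 km/s
Circular speed at r₂: v₂ = √(GM/r₂) = 1.29964 × 10^6 m/s
Transfer speed at r₂ (apoapsis): v₂ₜ = √(GM(2/r₂ − 1/a_t)) = 886502 m/s
(b) ΔV₂ = v₂ − v₂ₜ = 413135 m/s ≈ 413.1 km/s
(c) ΔV_total = ΔV₁ + ΔV₂ = 976880 m/s ≈ 976.9 km/s

Final answer:
(a) ΔV₁ = 563.7 km/s
(b) ΔV₂ = 413.1 km/s
(c) ΔV_total = 976.9 km/s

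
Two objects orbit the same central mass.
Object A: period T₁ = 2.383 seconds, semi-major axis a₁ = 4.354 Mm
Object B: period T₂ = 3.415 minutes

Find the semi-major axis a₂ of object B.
T₁ = 2.383 seconds
T₂ = 3.415 minutes = 204.9 s
a₁ = 4.354 Mm = 4.354 × 10^6 m
Kepler's third law: (T₂/T₁)² = (a₂/a₁)³  ⇒  a₂ = a₁ (T₂/T₁)^(2/3)
T₂/T₁ = 85.9841
(T₂/T₁)^(2/3) = 19.481
a₂ = 4.354 × 10^6 m × 19.481 = 8.48204 × 10^7 m ≈ 84.82 Mm

Final answer: a₂ = 84.82 Mm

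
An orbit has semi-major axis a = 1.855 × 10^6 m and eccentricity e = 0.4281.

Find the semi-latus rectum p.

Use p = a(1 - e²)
a = 1.855 × 10^6 m
e = 0.4281,  e² = 0.18327,  1 − e² = 0.81673
p = a(1 − e²) = 1.855 × 10^6 m × 0.81673 = 1.51503 × 10^6 m ≈ 1.515 × 10^6 m

Final answer: p = 1.515 × 10^6 m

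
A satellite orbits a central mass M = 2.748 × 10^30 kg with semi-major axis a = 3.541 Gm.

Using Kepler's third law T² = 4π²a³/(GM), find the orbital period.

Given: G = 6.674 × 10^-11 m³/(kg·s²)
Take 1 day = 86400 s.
M = 2.748 × 10^30 kg
GM = G × M = 6.674 × 10^-11 × 2.748 × 10^30 = 1.83402 × 10^20 m³/s²
a = 3.541 Gm = 3.541 × 10^9 m
a³ = 4.43995 × 10^28 m³
T = 2π √(a³/GM) = 2π √((4.43995 × 10^28) / (1.83402 × 10^20)) = 2π × 15559.2 s
T = 97761.4 s ≈ 1.131 days

Final answer: 1.131 days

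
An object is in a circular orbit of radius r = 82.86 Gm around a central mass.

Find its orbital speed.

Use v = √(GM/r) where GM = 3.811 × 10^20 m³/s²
r = 82.86 Gm = 8.286 × 10^10 m
GM = 3.811 × 10^20 m³/s²
GM/r = (3.811 × 10^20) / (8.286 × 10^10) = 4.59932 × 10^9 m²/s²
v = √(GM/r) = 67818.3 m/s ≈ 67.82 km/s

Final answer: 67.82 km/s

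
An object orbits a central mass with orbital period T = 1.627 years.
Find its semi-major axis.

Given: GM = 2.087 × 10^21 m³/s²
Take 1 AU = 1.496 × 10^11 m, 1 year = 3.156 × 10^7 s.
T = 1.627 years = 5.13481 × 10^7 s
GM = 2.087 × 10^21 m³/s²
Kepler's third law: a³ = GM T² / (4π²)
T² = 2.63663 × 10^15 s²
a³ = (2.087 × 10^21) × (2.63663 × 10^15) / (4π²) = 1.39384 × 10^35 m³
a = (a³)^(1/3) = 5.18486 × 10^11 m ≈ 3.466 AU

Final answer: 3.466 AU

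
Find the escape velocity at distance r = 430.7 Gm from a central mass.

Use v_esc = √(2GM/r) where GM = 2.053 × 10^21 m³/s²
r = 430.7 Gm = 4.307 × 10^11 m
GM = 2.053 × 10^21 m³/s²
2GM/r = 2 × (2.053 × 10^21) / (4.307 × 10^11) = 9.53332 × 10^9 m²/s²
v_esc = √(2GM/r) = 97638.7 m/s ≈ 97.64 km/s

Final answer: 97.64 km/s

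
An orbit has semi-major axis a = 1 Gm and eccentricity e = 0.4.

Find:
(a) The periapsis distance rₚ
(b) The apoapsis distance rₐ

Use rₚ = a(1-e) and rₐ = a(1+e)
a = 1 Gm = 1 × 10^9 m
e = 0.4:  1 − e = 0.6,  1 + e = 1.4
(a) rₚ = a(1 − e) = 1 × 10^9 m × 0.6 = 6 × 10^8 m ≈ 600 Mm
(b) rₐ = a(1 + e) = 1 × 10^9 m × 1.4 = 1.4 × 10^9 m ≈ 1.4 Gm

Final answer:
(a) rₚ = 600 Mm
(b) rₐ = 1.4 Gm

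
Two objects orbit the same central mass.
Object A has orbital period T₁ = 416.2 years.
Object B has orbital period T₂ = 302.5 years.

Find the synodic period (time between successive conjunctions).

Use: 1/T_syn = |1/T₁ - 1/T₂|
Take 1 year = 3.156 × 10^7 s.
T₁ = 416.2 years = 1.31353 × 10^10 s
T₂ = 302.5 years = 9.5469 × 10^9 s
1/T₁ = 7.61309 × 10^-11 s⁻¹
1/T₂ = 1.04746 × 10^-10 s⁻¹
|1/T₁ − 1/T₂| = 2.86151 × 10^-11 s⁻¹
T_syn = 1 / |1/T₁ − 1/T₂| = 3.49465 × 10^10 s ≈ 1107 years

Final answer: T_syn = 1107 years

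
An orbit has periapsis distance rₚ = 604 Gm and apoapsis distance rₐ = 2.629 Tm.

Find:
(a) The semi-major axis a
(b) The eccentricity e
rₚ = 604 Gm = 6.04 × 10^11 m
rₐ = 2.629 Tm = 2.629 × 10^12 m
(a) a = (rₚ + rₐ)/2 = 1.6165 × 10^12 m ≈ 1.617 Tm
(b) e = (rₐ − rₚ)/(rₐ + rₚ) = (2.025 × 10^12) / (3.233 × 10^12) = 0.626353

Final answer:
(a) a = 1.617 Tm
(b) e = 0.6264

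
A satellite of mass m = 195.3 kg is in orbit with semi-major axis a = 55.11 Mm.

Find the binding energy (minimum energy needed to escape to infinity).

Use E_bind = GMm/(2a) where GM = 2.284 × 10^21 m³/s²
a = 55.11 Mm = 5.511 × 10^7 m
GM = 2.284 × 10^21 m³/s²
m = 195.3 kg
GMm = 2.284 × 10^21 × 195.3 = 4.46065 × 10^23 m³·kg/s²
2a = 1.1022 × 10^8 m
E_bind = GMm/(2a) = 4.04704 × 10^15 J ≈ 4.047 PJ

Final answer: 4.047 PJ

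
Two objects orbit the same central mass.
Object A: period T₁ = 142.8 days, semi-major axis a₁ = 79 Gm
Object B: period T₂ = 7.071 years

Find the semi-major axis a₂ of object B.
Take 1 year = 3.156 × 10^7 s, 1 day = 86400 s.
T₁ = 142.8 days = 1.23379 × 10^7 s
T₂ = 7.071 years = 2.23161 × 10^8 s
a₁ = 79 Gm = 7.9 × 10^10 m
Kepler's third law: (T₂/T₁)² = (a₂/a₁)³  ⇒  a₂ = a₁ (T₂/T₁)^(2/3)
T₂/T₁ = 18.0874
(T₂/T₁)^(2/3) = 6.8905
a₂ = 7.9 × 10^10 m × 6.8905 = 5.44349 × 10^11 m ≈ 544.3 Gm

Final answer: a₂ = 544.3 Gm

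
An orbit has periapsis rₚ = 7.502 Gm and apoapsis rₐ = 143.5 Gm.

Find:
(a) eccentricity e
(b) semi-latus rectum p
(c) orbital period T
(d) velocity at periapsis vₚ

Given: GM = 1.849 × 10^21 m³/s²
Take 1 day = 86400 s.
rₚ = 7.502 Gm = 7.502 × 10^9 m
rₐ = 143.5 Gm = 1.435 × 10^11 m
GM = 1.849 × 10^21 m³/s²
a = (rₚ + rₐ)/2 = 7.5501 × 10^10 m
e = (rₐ − rₚ)/(rₐ + rₚ) = (1.35998 × 10^11) / (1.51002 × 10^11) = 0.900637
(a) e = 0.900637 ≈ 0.9006
(b) 1 − e² = 0.188853;  p = a(1 − e²) = 7.5501 × 10^10 × 0.188853 = 1.42586 × 10^10 m ≈ 14.26 Gm
(c) a³ = 4.30386 × 10^32 m³;  T = 2π √(a³/GM) = 2π × 482459 s = 3.03138 × 10^6 s ≈ 35.09 days
(d) vₚ² = GM (2/rₚ − 1/a) = 1.849 × 10^21 × (2.66596 × 10^-10 − 1.32449 × 10^-11) = 4.68445 × 10^11 m²/s²;  vₚ = 684431 m/s ≈ 684.4 km/s

Final answer:
(a) eccentricity e = 0.9006
(b) semi-latus rectum p = 14.26 Gm
(c) orbital period T = 35.09 days
(d) velocity at periapsis vₚ = 684.4 km/s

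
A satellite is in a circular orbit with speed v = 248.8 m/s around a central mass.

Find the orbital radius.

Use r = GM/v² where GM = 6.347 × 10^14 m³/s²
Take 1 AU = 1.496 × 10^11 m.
v = 248.8 m/s
GM = 6.347 × 10^14 m³/s²
v² = 61901.4 m²/s²
r = GM/v² = (6.347 × 10^14) / 61901.4 = 1.02534 × 10^10 m ≈ 0.06854 AU

Final answer: 0.06854 AU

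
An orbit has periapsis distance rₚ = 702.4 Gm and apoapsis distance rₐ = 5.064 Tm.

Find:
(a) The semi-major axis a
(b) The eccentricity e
rₚ = 702.4 Gm = 7.024 × 10^11 m
rₐ = 5.064 Tm = 5.064 × 10^12 m
(a) a = (rₚ + rₐ)/2 = 2.8832 × 10^12 m ≈ 2.883 Tm
(b) e = (rₐ − rₚ)/(rₐ + rₚ) = (4.3616 × 10^12) / (5.7664 × 10^12) = 0.756382

Final answer:
(a) a = 2.883 Tm
(b) e = 0.7564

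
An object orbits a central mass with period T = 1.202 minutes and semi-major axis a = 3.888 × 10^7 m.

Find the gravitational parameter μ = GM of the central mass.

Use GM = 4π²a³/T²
T = 1.202 minutes = 72.12 s
a = 3.888 × 10^7 m
a³ = 5.87731 × 10^22 m³
T² = 5201.29 s²
GM = 4π² × (5.87731 × 10^22) / 5201.29 = 4.46095 × 10^20 m³/s²
GM ≈ 4.461 × 10^20 m³/s²

Final answer: GM = 4.461 × 10^20 m³/s²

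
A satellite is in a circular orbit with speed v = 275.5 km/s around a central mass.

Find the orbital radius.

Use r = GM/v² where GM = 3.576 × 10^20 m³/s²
v = 275.5 km/s = 275500 m/s
GM = 3.576 × 10^20 m³/s²
v² = 7.59002 × 10^10 m²/s²
r = GM/v² = (3.576 × 10^20) / (7.59002 × 10^10) = 4.71145 × 10^9 m ≈ 4.711 Gm

Final answer: 4.711 Gm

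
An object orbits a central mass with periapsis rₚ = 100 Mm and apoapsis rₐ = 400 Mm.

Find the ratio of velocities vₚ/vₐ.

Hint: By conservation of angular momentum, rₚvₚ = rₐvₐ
rₚ = 100 Mm = 1 × 10^8 m
rₐ = 400 Mm = 4 × 10^8 m
rₚvₚ = rₐvₐ  ⇒  vₚ/vₐ = rₐ/rₚ
vₚ/vₐ = (4 × 10^8) / (1 × 10^8) = 4

Final answer: vₚ/vₐ = 4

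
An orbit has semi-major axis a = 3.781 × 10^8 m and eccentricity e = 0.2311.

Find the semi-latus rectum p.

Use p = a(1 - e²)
a = 3.781 × 10^8 m
e = 0.2311,  e² = 0.0534072,  1 − e² = 0.946593
p = a(1 − e²) = 3.781 × 10^8 m × 0.946593 = 3.57907 × 10^8 m ≈ 3.579 × 10^8 m

Final answer: p = 3.579 × 10^8 m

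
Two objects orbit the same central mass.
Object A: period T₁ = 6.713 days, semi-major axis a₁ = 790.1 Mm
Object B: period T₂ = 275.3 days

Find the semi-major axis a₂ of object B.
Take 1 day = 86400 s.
T₁ = 6.713 days = 580003 s
T₂ = 275.3 days = 2.37859 × 10^7 s
a₁ = 790.1 Mm = 7.901 × 10^8 m
Kepler's third law: (T₂/T₁)² = (a₂/a₁)³  ⇒  a₂ = a₁ (T₂/T₁)^(2/3)
T₂/T₁ = 41.01
(T₂/T₁)^(2/3) = 11.8921
a₂ = 7.901 × 10^8 m × 11.8921 = 9.39597 × 10^9 m ≈ 9.396 Gm

Final answer: a₂ = 9.396 Gm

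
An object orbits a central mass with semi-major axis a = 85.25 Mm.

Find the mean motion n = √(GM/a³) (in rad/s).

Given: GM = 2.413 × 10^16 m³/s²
a = 85.25 Mm = 8.525 × 10^7 m
GM = 2.413 × 10^16 m³/s²
a³ = 6.1956 × 10^23 m³
GM/a³ = (2.413 × 10^16) / (6.1956 × 10^23) = 3.8947 × 10^-8 s⁻²
n = √(GM/a³) = 0.00019735 rad/s ≈ 0.0001973 rad/s

Final answer: n = 0.0001973 rad/s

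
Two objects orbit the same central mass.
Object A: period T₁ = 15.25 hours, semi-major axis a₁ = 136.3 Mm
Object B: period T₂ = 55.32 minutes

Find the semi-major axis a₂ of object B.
T₁ = 15.25 hours = 54900 s
T₂ = 55.32 minutes = 3319.2 s
a₁ = 136.3 Mm = 1.363 × 10^8 m
Kepler's third law: (T₂/T₁)² = (a₂/a₁)³  ⇒  a₂ = a₁ (T₂/T₁)^(2/3)
T₂/T₁ = 0.060459
(T₂/T₁)^(2/3) = 0.154043
a₂ = 1.363 × 10^8 m × 0.154043 = 2.0996 × 10^7 m ≈ 21 Mm

Final answer: a₂ = 21 Mm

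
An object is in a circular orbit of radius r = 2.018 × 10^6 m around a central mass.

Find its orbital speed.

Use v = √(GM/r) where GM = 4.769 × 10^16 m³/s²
r = 2.018 × 10^6 m
GM = 4.769 × 10^16 m³/s²
GM/r = (4.769 × 10^16) / (2.018 × 10^6) = 2.36323 × 10^10 m²/s²
v = √(GM/r) = 153728 m/s ≈ 153.7 km/s

Final answer: 153.7 km/s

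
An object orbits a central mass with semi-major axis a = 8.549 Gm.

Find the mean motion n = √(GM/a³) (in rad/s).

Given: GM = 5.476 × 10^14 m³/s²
a = 8.549 Gm = 8.549 × 10^9 m
GM = 5.476 × 10^14 m³/s²
a³ = 6.24807 × 10^29 m³
GM/a³ = (5.476 × 10^14) / (6.24807 × 10^29) = 8.76431 × 10^-16 s⁻²
n = √(GM/a³) = 2.96046 × 10^-8 rad/s ≈ 2.96 × 10^-8 rad/s

Final answer: n = 2.96 × 10^-8 rad/s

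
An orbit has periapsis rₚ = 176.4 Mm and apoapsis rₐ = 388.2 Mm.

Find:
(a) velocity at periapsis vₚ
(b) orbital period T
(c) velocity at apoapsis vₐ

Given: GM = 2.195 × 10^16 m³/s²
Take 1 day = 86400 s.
rₚ = 176.4 Mm = 1.764 × 10^8 m
rₐ = 388.2 Mm = 3.882 × 10^8 m
GM = 2.195 × 10^16 m³/s²
a = (rₚ + rₐ)/2 = 2.823 × 10^8 m
e = (rₐ − rₚ)/(rₐ + rₚ) = (2.118 × 10^8) / (5.646 × 10^8) = 0.375133
(a) vₚ² = GM (2/rₚ − 1/a) = 2.195 × 10^16 × (1.13379 × 10^-8 − 3.54233 × 10^-9) = 1.71112 × 10^8 m²/s²;  vₚ = 13081 m/s ≈ 13.08 km/s
(b) a³ = 2.24974 × 10^25 m³;  T = 2π √(a³/GM) = 2π × 32014.7 s = 201154 s ≈ 2.328 days
(c) vₐ² = GM (2/rₐ − 1/a) = 2.195 × 10^16 × (5.15198 × 10^-9 − 3.54233 × 10^-9) = 3.53319 × 10^7 m²/s²;  vₐ = 5944.06 m/s ≈ 5.944 km/s

Final answer:
(a) velocity at periapsis vₚ = 13.08 km/s
(b) orbital period T = 2.328 days
(c) velocity at apoapsis vₐ = 5.944 km/s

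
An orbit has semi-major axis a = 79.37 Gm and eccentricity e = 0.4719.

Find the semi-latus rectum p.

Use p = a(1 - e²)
a = 79.37 Gm = 7.937 × 10^10 m
e = 0.4719,  e² = 0.22269,  1 − e² = 0.77731
p = a(1 − e²) = 7.937 × 10^10 m × 0.77731 = 6.16951 × 10^10 m ≈ 61.7 Gm

Final answer: p = 61.7 Gm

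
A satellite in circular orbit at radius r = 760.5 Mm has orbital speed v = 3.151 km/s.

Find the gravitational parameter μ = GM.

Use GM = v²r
r = 760.5 Mm = 7.605 × 10^8 m
v = 3.151 km/s = 3151 m/s
v² = 9.9288 × 10^6 m²/s²
GM = v²r = 9.9288 × 10^6 × 7.605 × 10^8 = 7.55085 × 10^15 m³/s²
GM ≈ 7.551 × 10^15 m³/s²

Final answer: GM = 7.551 × 10^15 m³/s²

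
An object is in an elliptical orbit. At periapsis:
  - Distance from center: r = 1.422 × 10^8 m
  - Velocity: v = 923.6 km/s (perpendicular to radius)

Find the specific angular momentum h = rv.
r = 1.422 × 10^8 m
v = 923.6 km/s = 923600 m/s
h = rv = 1.422 × 10^8 × 923600 = 1.31336 × 10^14 m²/s ≈ 1.313 × 10^14 m²/s

Final answer: h = 1.313 × 10^14 m²/s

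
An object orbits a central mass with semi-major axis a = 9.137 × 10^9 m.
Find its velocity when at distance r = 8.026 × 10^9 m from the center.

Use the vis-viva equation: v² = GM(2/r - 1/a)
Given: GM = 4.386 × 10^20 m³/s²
a = 9.137 × 10^9 m
r = 8.026 × 10^9 m
GM = 4.386 × 10^20 m³/s²
2/r − 1/a = 2.4919 × 10^-10 − 1.09445 × 10^-10 = 1.39745 × 10^-10 m⁻¹
v² = GM (2/r − 1/a) = 6.12922 × 10^10 m²/s²
v = 247573 m/s ≈ 247.6 km/s

Final answer: 247.6 km/s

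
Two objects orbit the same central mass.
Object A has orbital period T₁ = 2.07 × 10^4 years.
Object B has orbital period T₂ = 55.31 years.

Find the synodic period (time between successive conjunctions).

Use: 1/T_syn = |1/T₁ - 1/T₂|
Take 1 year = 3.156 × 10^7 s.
T₁ = 2.07 × 10^4 years = 6.53292 × 10^11 s
T₂ = 55.31 years = 1.74558 × 10^9 s
1/T₁ = 1.53071 × 10^-12 s⁻¹
1/T₂ = 5.72874 × 10^-10 s⁻¹
|1/T₁ − 1/T₂| = 5.71344 × 10^-10 s⁻¹
T_syn = 1 / |1/T₁ − 1/T₂| = 1.75026 × 10^9 s ≈ 55.46 years

Final answer: T_syn = 55.46 years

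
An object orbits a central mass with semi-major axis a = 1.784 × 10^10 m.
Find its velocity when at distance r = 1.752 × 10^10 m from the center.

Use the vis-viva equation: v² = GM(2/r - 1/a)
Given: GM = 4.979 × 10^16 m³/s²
a = 1.784 × 10^10 m
r = 1.752 × 10^10 m
GM = 4.979 × 10^16 m³/s²
2/r − 1/a = 1.14155 × 10^-10 − 5.60538 × 10^-11 = 5.81014 × 10^-11 m⁻¹
v² = GM (2/r − 1/a) = 2.89287 × 10^6 m²/s²
v = 1700.84 m/s ≈ 1.701 km/s

Final answer: 1.701 km/s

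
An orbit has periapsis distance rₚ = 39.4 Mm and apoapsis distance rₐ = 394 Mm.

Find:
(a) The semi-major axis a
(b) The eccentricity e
rₚ = 39.4 Mm = 3.94 × 10^7 m
rₐ = 394 Mm = 3.94 × 10^8 m
(a) a = (rₚ + rₐ)/2 = 2.167 × 10^8 m ≈ 216.7 Mm
(b) e = (rₐ − rₚ)/(rₐ + rₚ) = (3.546 × 10^8) / (4.334 × 10^8) = 0.818182

Final answer:
(a) a = 216.7 Mm
(b) e = 0.8182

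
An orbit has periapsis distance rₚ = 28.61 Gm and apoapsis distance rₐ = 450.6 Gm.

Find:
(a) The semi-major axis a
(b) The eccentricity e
rₚ = 28.61 Gm = 2.861 × 10^10 m
rₐ = 450.6 Gm = 4.506 × 10^11 m
(a) a = (rₚ + rₐ)/2 = 2.39605 × 10^11 m ≈ 239.6 Gm
(b) e = (rₐ − rₚ)/(rₐ + rₚ) = (4.2199 × 10^11) / (4.7921 × 10^11) = 0.880595

Final answer:
(a) a = 239.6 Gm
(b) e = 0.8806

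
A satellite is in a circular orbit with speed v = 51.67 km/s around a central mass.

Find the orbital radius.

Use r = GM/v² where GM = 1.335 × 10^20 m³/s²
v = 51.67 km/s = 51670 m/s
GM = 1.335 × 10^20 m³/s²
v² = 2.66979 × 10^9 m²/s²
r = GM/v² = (1.335 × 10^20) / (2.66979 × 10^9) = 5.0004 × 10^10 m ≈ 50 Gm

Final answer: 50 Gm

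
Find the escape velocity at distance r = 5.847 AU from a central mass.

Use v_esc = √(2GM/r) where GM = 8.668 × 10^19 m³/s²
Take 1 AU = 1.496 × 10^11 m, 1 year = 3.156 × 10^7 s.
r = 5.847 AU = 8.74711 × 10^11 m
GM = 8.668 × 10^19 m³/s²
2GM/r = 2 × (8.668 × 10^19) / (8.74711 × 10^11) = 1.98191 × 10^8 m²/s²
v_esc = √(2GM/r) = 14078 m/s ≈ 2.97 AU/year

Final answer: 2.97 AU/year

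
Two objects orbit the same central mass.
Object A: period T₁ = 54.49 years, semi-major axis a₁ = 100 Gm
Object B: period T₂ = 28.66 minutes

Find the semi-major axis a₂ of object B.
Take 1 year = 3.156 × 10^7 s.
T₁ = 54.49 years = 1.7197 × 10^9 s
T₂ = 28.66 minutes = 1719.6 s
a₁ = 100 Gm = 1 × 10^11 m
Kepler's third law: (T₂/T₁)² = (a₂/a₁)³  ⇒  a₂ = a₁ (T₂/T₁)^(2/3)
T₂/T₁ = 9.99939 × 10^-7
(T₂/T₁)^(2/3) = 9.9996 × 10^-5
a₂ = 1 × 10^11 m × 9.9996 × 10^-5 = 9.9996 × 10^6 m ≈ 10 Mm

Final answer: a₂ = 10 Mm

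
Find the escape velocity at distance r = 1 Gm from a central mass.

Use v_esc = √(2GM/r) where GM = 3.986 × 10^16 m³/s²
r = 1 Gm = 1 × 10^9 m
GM = 3.986 × 10^16 m³/s²
2GM/r = 2 × (3.986 × 10^16) / (1 × 10^9) = 7.972 × 10^7 m²/s²
v_esc = √(2GM/r) = 8928.61 m/s ≈ 8.929 km/s

Final answer: 8.929 km/s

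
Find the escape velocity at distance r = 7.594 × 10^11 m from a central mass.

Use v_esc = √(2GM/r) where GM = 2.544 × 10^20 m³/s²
r = 7.594 × 10^11 m
GM = 2.544 × 10^20 m³/s²
2GM/r = 2 × (2.544 × 10^20) / (7.594 × 10^11) = 6.70003 × 10^8 m²/s²
v_esc = √(2GM/r) = 25884.4 m/s ≈ 25.88 km/s

Final answer: 25.88 km/s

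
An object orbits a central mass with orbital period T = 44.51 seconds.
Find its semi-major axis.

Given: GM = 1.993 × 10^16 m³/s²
T = 44.51 seconds
GM = 1.993 × 10^16 m³/s²
Kepler's third law: a³ = GM T² / (4π²)
T² = 1981.14 s²
a³ = (1.993 × 10^16) × 1981.14 / (4π²) = 1.00014 × 10^18 m³
a = (a³)^(1/3) = 1.00005 × 10^6 m ≈ 1 Mm

Final answer: 1 Mm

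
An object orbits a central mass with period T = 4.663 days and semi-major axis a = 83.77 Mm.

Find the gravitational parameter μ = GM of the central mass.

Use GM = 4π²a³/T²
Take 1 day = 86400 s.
T = 4.663 days = 402883 s
a = 83.77 Mm = 8.377 × 10^7 m
a³ = 5.87849 × 10^23 m³
T² = 1.62315 × 10^11 s²
GM = 4π² × (5.87849 × 10^23) / (1.62315 × 10^11) = 1.42977 × 10^14 m³/s²
GM ≈ 1.43 × 10^14 m³/s²

Final answer: GM = 1.43 × 10^14 m³/s²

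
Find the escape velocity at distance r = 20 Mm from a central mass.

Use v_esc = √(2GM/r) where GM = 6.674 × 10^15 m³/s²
r = 20 Mm = 2 × 10^7 m
GM = 6.674 × 10^15 m³/s²
2GM/r = 2 × (6.674 × 10^15) / (2 × 10^7) = 6.674 × 10^8 m²/s²
v_esc = √(2GM/r) = 25834.1 m/s ≈ 25.83 km/s

Final answer: 25.83 km/s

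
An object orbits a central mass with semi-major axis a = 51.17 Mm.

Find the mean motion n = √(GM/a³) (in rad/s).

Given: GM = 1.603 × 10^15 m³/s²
a = 51.17 Mm = 5.117 × 10^7 m
GM = 1.603 × 10^15 m³/s²
a³ = 1.33982 × 10^23 m³
GM/a³ = (1.603 × 10^15) / (1.33982 × 10^23) = 1.19643 × 10^-8 s⁻²
n = √(GM/a³) = 0.000109381 rad/s ≈ 0.0001094 rad/s

Final answer: n = 0.0001094 rad/s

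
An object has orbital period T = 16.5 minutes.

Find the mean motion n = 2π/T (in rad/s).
T = 16.5 minutes = 990 s
n = 2π / 990 s = 0.00634665 rad/s ≈ 0.006347 rad/s

Final answer: n = 0.006347 rad/s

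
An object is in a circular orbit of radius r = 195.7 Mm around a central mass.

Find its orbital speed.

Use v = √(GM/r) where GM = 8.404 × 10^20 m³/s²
r = 195.7 Mm = 1.957 × 10^8 m
GM = 8.404 × 10^20 m³/s²
GM/r = (8.404 × 10^20) / (1.957 × 10^8) = 4.29433 × 10^12 m²/s²
v = √(GM/r) = 2.07228 × 10^6 m/s ≈ 2072 km/s

Final answer: 2072 km/s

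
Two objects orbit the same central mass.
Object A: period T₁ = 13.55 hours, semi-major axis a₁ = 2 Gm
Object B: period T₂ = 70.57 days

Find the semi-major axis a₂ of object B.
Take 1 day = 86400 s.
T₁ = 13.55 hours = 48780 s
T₂ = 70.57 days = 6.09725 × 10^6 s
a₁ = 2 Gm = 2 × 10^9 m
Kepler's third law: (T₂/T₁)² = (a₂/a₁)³  ⇒  a₂ = a₁ (T₂/T₁)^(2/3)
T₂/T₁ = 124.995
(T₂/T₁)^(2/3) = 24.9993
a₂ = 2 × 10^9 m × 24.9993 = 4.99986 × 10^10 m ≈ 50 Gm

Final answer: a₂ = 50 Gm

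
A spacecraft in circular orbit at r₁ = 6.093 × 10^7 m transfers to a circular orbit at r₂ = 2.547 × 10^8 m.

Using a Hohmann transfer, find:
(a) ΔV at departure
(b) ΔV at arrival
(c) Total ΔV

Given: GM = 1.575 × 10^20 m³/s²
r₁ = 6.093 × 10^7 m
r₂ = 2.547 × 10^8 m
GM = 1.575 × 10^20 m³/s²
Transfer ellipse: a_t = (r₁ + r₂)/2 = 1.57815 × 10^8 m
Circular speed at r₁: v₁ = √(GM/r₁) = 1.60777 × 10^6 m/s
Transfer speed at r₁ (periapsis): v₁ₜ = √(GM(2/r₁ − 1/a_t)) = 2.04251 × 10^6 m/s
(a) ΔV₁ = v₁ₜ − v₁ = 434741 m/s ≈ 434.7 km/s
Circular speed at r₂: v₂ = √(GM/r₂) = 786368 m/s
Transfer speed at r₂ (apoapsis): v₂ₜ = √(GM(2/r₂ − 1/a_t)) = 488616 m/s
(b) ΔV₂ = v₂ − v₂ₜ = 297752 m/s ≈ 297.8 km/s
(c) ΔV_total = ΔV₁ + ΔV₂ = 732493 m/s ≈ 732.5 km/s

Final answer:
(a) ΔV₁ = 434.7 km/s
(b) ΔV₂ = 297.8 km/s
(c) ΔV_total = 732.5 km/s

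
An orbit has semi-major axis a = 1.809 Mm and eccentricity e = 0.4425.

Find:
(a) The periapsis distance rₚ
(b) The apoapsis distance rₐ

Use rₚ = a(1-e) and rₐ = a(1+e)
a = 1.809 Mm = 1.809 × 10^6 m
e = 0.4425:  1 − e = 0.5575,  1 + e = 1.4425
(a) rₚ = a(1 − e) = 1.809 × 10^6 m × 0.5575 = 1.00852 × 10^6 m ≈ 1.009 Mm
(b) rₐ = a(1 + e) = 1.809 × 10^6 m × 1.4425 = 2.60948 × 10^6 m ≈ 2.609 Mm

Final answer:
(a) rₚ = 1.009 Mm
(b) rₐ = 2.609 Mm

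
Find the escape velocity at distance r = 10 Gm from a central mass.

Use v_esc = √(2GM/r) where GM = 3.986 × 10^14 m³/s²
r = 10 Gm = 1 × 10^10 m
GM = 3.986 × 10^14 m³/s²
2GM/r = 2 × (3.986 × 10^14) / (1 × 10^10) = 79720 m²/s²
v_esc = √(2GM/r) = 282.347 m/s ≈ 282.3 m/s

Final answer: 282.3 m/s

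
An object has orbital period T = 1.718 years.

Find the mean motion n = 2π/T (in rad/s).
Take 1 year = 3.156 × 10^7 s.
T = 1.718 years = 5.42201 × 10^7 s
n = 2π / (5.42201 × 10^7 s) = 1.15883 × 10^-7 rad/s ≈ 1.159 × 10^-7 rad/s

Final answer: n = 1.159 × 10^-7 rad/s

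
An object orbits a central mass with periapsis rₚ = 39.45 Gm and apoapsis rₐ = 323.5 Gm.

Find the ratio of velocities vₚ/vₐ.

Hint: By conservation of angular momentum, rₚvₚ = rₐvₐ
rₚ = 39.45 Gm = 3.945 × 10^10 m
rₐ = 323.5 Gm = 3.235 × 10^11 m
rₚvₚ = rₐvₐ  ⇒  vₚ/vₐ = rₐ/rₚ
vₚ/vₐ = (3.235 × 10^11) / (3.945 × 10^10) = 8.20025

Final answer: vₚ/vₐ = 8.2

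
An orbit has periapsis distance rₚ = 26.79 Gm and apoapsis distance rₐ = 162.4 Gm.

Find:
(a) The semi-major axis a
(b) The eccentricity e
rₚ = 26.79 Gm = 2.679 × 10^10 m
rₐ = 162.4 Gm = 1.624 × 10^11 m
(a) a = (rₚ + rₐ)/2 = 9.4595 × 10^10 m ≈ 94.59 Gm
(b) e = (rₐ − rₚ)/(rₐ + rₚ) = (1.3561 × 10^11) / (1.8919 × 10^11) = 0.716793

Final answer:
(a) a = 94.59 Gm
(b) e = 0.7168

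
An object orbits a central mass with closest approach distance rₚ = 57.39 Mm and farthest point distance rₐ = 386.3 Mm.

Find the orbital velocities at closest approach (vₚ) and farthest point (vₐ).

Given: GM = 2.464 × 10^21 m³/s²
rₚ = 57.39 Mm = 5.739 × 10^7 m
rₐ = 386.3 Mm = 3.863 × 10^8 m
GM = 2.464 × 10^21 m³/s²
a = (rₚ + rₐ)/2 = 2.21845 × 10^8 m
Vis-viva: v² = GM (2/r − 1/a)
vₚ² = 2.464 × 10^21 × (3.48493 × 10^-8 − 4.50765 × 10^-9) = 7.47618 × 10^13 m²/s²
vₚ = 8.64649 × 10^6 m/s ≈ 8646 km/s
vₐ² = 2.464 × 10^21 × (5.17732 × 10^-9 − 4.50765 × 10^-9) = 1.65007 × 10^12 m²/s²
vₐ = 1.28455 × 10^6 m/s ≈ 1285 km/s

Final answer: vₚ = 8646 km/s, vₐ = 1285 km/s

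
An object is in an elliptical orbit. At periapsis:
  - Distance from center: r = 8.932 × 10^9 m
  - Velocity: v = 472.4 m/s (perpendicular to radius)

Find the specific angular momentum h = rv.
r = 8.932 × 10^9 m
v = 472.4 m/s
h = rv = 8.932 × 10^9 × 472.4 = 4.21948 × 10^12 m²/s ≈ 4.219 × 10^12 m²/s

Final answer: h = 4.219 × 10^12 m²/s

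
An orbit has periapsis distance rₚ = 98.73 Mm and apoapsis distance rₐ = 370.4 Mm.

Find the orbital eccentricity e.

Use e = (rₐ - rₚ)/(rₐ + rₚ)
rₚ = 98.73 Mm = 9.873 × 10^7 m
rₐ = 370.4 Mm = 3.704 × 10^8 m
rₐ − rₚ = 2.7167 × 10^8 m
rₐ + rₚ = 4.6913 × 10^8 m
e = (rₐ − rₚ)/(rₐ + rₚ) = 0.579093

Final answer: e = 0.5791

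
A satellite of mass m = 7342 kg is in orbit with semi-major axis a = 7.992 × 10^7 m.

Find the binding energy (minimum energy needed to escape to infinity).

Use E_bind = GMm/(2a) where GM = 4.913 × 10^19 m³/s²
a = 7.992 × 10^7 m
GM = 4.913 × 10^19 m³/s²
m = 7342 kg
GMm = 4.913 × 10^19 × 7342 = 3.60712 × 10^23 m³·kg/s²
2a = 1.5984 × 10^8 m
E_bind = GMm/(2a) = 2.25671 × 10^15 J ≈ 2.257 PJ

Final answer: 2.257 PJ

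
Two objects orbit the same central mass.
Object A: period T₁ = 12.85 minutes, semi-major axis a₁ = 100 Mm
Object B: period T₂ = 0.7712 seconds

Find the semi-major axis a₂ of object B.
T₁ = 12.85 minutes = 771 s
T₂ = 0.7712 seconds
a₁ = 100 Mm = 1 × 10^8 m
Kepler's third law: (T₂/T₁)² = (a₂/a₁)³  ⇒  a₂ = a₁ (T₂/T₁)^(2/3)
T₂/T₁ = 0.00100026
(T₂/T₁)^(2/3) = 0.0100017
a₂ = 1 × 10^8 m × 0.0100017 = 1.00017 × 10^6 m ≈ 1 Mm

Final answer: a₂ = 1 Mm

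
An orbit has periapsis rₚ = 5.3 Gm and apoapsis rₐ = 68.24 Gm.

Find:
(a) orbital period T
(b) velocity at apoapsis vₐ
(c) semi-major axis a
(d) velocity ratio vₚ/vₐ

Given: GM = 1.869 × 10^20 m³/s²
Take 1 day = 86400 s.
rₚ = 5.3 Gm = 5.3 × 10^9 m
rₐ = 68.24 Gm = 6.824 × 10^10 m
GM = 1.869 × 10^20 m³/s²
a = (rₚ + rₐ)/2 = 3.677 × 10^10 m
e = (rₐ − rₚ)/(rₐ + rₚ) = (6.294 × 10^10) / (7.354 × 10^10) = 0.855861
(a) a³ = 4.97142 × 10^31 m³;  T = 2π √(a³/GM) = 2π × 515746 s = 3.24053 × 10^6 s ≈ 37.51 days
(b) vₐ² = GM (2/rₐ − 1/a) = 1.869 × 10^20 × (2.93083 × 10^-11 − 2.71961 × 10^-11) = 3.94778 × 10^8 m²/s²;  vₐ = 19869 m/s ≈ 19.87 km/s
(c) a = 3.677 × 10^10 m ≈ 36.77 Gm
(d) vₚ/vₐ = rₐ/rₚ (angular momentum) = (6.824 × 10^10) / (5.3 × 10^9) = 12.8755 ≈ 12.88

Final answer:
(a) orbital period T = 37.51 days
(b) velocity at apoapsis vₐ = 19.87 km/s
(c) semi-major axis a = 36.77 Gm
(d) velocity ratio vₚ/vₐ = 12.88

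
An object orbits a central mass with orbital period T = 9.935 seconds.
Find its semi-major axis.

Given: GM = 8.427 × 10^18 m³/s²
T = 9.935 seconds
GM = 8.427 × 10^18 m³/s²
Kepler's third law: a³ = GM T² / (4π²)
T² = 98.7042 s²
a³ = (8.427 × 10^18) × 98.7042 / (4π²) = 2.10692 × 10^19 m³
a = (a³)^(1/3) = 2.76195 × 10^6 m ≈ 2.762 Mm

Final answer: 2.762 Mm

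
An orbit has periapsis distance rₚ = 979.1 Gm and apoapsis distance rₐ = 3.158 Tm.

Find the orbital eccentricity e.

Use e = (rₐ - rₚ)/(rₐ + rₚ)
rₚ = 979.1 Gm = 9.791 × 10^11 m
rₐ = 3.158 Tm = 3.158 × 10^12 m
rₐ − rₚ = 2.1789 × 10^12 m
rₐ + rₚ = 4.1371 × 10^12 m
e = (rₐ − rₚ)/(rₐ + rₚ) = 0.526673

Final answer: e = 0.5267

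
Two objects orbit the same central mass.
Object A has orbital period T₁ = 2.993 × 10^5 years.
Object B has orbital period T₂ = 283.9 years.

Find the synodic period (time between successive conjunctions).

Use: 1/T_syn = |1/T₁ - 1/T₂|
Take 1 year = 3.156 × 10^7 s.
T₁ = 2.993 × 10^5 years = 9.44591 × 10^12 s
T₂ = 283.9 years = 8.95988 × 10^9 s
1/T₁ = 1.05866 × 10^-13 s⁻¹
1/T₂ = 1.11609 × 10^-10 s⁻¹
|1/T₁ − 1/T₂| = 1.11503 × 10^-10 s⁻¹
T_syn = 1 / |1/T₁ − 1/T₂| = 8.96839 × 10^9 s ≈ 284.2 years

Final answer: T_syn = 284.2 years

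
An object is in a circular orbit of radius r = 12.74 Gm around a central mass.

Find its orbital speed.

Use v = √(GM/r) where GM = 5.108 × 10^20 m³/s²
r = 12.74 Gm = 1.274 × 10^10 m
GM = 5.108 × 10^20 m³/s²
GM/r = (5.108 × 10^20) / (1.274 × 10^10) = 4.00942 × 10^10 m²/s²
v = √(GM/r) = 200235 m/s ≈ 200.2 km/s

Final answer: 200.2 km/s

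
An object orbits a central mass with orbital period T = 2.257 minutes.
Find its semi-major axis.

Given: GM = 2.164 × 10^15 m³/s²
T = 2.257 minutes = 135.42 s
GM = 2.164 × 10^15 m³/s²
Kepler's third law: a³ = GM T² / (4π²)
T² = 18338.6 s²
a³ = (2.164 × 10^15) × 18338.6 / (4π²) = 1.00522 × 10^18 m³
a = (a³)^(1/3) = 1.00174 × 10^6 m ≈ 1.002 Mm

Final answer: 1.002 Mm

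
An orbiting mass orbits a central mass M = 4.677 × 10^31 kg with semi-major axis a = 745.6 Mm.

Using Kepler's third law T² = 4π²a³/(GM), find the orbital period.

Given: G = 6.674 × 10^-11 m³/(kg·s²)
M = 4.677 × 10^31 kg
GM = G × M = 6.674 × 10^-11 × 4.677 × 10^31 = 3.12143 × 10^21 m³/s²
a = 745.6 Mm = 7.456 × 10^8 m
a³ = 4.14493 × 10^26 m³
T = 2π √(a³/GM) = 2π √((4.14493 × 10^26) / (3.12143 × 10^21)) = 2π × 364.403 s
T = 2289.61 s ≈ 38.16 minutes

Final answer: 38.16 minutes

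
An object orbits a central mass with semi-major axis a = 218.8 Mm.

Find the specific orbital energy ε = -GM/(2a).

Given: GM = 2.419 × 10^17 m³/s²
a = 218.8 Mm = 2.188 × 10^8 m
GM = 2.419 × 10^17 m³/s²
2a = 4.376 × 10^8 m
ε = −GM/(2a) = -5.52788 × 10^8 J/kg ≈ -552.8 MJ/kg

Final answer: -552.8 MJ/kg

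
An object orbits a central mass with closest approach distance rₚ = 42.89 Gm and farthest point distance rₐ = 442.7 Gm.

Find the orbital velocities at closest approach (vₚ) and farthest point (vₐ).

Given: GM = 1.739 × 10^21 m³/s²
rₚ = 42.89 Gm = 4.289 × 10^10 m
rₐ = 442.7 Gm = 4.427 × 10^11 m
GM = 1.739 × 10^21 m³/s²
a = (rₚ + rₐ)/2 = 2.42795 × 10^11 m
Vis-viva: v² = GM (2/r − 1/a)
vₚ² = 1.739 × 10^21 × (4.66309 × 10^-11 − 4.1187 × 10^-12) = 7.39287 × 10^10 m²/s²
vₚ = 271898 m/s ≈ 271.9 km/s
vₐ² = 1.739 × 10^21 × (4.51773 × 10^-12 − 4.1187 × 10^-12) = 6.93915 × 10^8 m²/s²
vₐ = 26342.3 m/s ≈ 26.34 km/s

Final answer: vₚ = 271.9 km/s, vₐ = 26.34 km/s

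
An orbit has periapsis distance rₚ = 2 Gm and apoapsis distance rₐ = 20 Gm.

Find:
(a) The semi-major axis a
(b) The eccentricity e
rₚ = 2 Gm = 2 × 10^9 m
rₐ = 20 Gm = 2 × 10^10 m
(a) a = (rₚ + rₐ)/2 = 1.1 × 10^10 m ≈ 11 Gm
(b) e = (rₐ − rₚ)/(rₐ + rₚ) = (1.8 × 10^10) / (2.2 × 10^10) = 0.818182

Final answer:
(a) a = 11 Gm
(b) e = 0.8182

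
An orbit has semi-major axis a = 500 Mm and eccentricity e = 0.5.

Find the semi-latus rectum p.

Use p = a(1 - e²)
a = 500 Mm = 5 × 10^8 m
e = 0.5,  e² = 0.25,  1 − e² = 0.75
p = a(1 − e²) = 5 × 10^8 m × 0.75 = 3.75 × 10^8 m ≈ 375 Mm

Final answer: p = 375 Mm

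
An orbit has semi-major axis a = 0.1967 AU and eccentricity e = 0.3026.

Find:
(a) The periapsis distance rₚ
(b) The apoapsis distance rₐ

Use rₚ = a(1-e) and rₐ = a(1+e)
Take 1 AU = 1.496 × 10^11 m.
a = 0.1967 AU = 2.94263 × 10^10 m
e = 0.3026:  1 − e = 0.6974,  1 + e = 1.3026
(a) rₚ = a(1 − e) = 2.94263 × 10^10 m × 0.6974 = 2.05219 × 10^10 m ≈ 0.1372 AU
(b) rₐ = a(1 + e) = 2.94263 × 10^10 m × 1.3026 = 3.83307 × 10^10 m ≈ 0.2562 AU

Final answer:
(a) rₚ = 0.1372 AU
(b) rₐ = 0.2562 AU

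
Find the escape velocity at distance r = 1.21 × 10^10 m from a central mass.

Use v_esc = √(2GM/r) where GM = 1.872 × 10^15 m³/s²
r = 1.21 × 10^10 m
GM = 1.872 × 10^15 m³/s²
2GM/r = 2 × (1.872 × 10^15) / (1.21 × 10^10) = 309421 m²/s²
v_esc = √(2GM/r) = 556.257 m/s ≈ 556.3 m/s

Final answer: 556.3 m/s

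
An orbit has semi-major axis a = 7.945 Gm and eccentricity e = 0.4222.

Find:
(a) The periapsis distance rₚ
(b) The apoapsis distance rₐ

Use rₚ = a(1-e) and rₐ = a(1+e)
a = 7.945 Gm = 7.945 × 10^9 m
e = 0.4222:  1 − e = 0.5778,  1 + e = 1.4222
(a) rₚ = a(1 − e) = 7.945 × 10^9 m × 0.5778 = 4.59062 × 10^9 m ≈ 4.591 Gm
(b) rₐ = a(1 + e) = 7.945 × 10^9 m × 1.4222 = 1.12994 × 10^10 m ≈ 11.3 Gm

Final answer:
(a) rₚ = 4.591 Gm
(b) rₐ = 11.3 Gm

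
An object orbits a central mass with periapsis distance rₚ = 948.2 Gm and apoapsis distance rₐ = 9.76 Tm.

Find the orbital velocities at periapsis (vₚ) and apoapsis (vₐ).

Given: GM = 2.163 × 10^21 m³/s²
rₚ = 948.2 Gm = 9.482 × 10^11 m
rₐ = 9.76 Tm = 9.76 × 10^12 m
GM = 2.163 × 10^21 m³/s²
a = (rₚ + rₐ)/2 = 5.3541 × 10^12 m
Vis-viva: v² = GM (2/r − 1/a)
vₚ² = 2.163 × 10^21 × (2.10926 × 10^-12 − 1.86773 × 10^-13) = 4.15834 × 10^9 m²/s²
vₚ = 64485.2 m/s ≈ 64.49 km/s
vₐ² = 2.163 × 10^21 × (2.04918 × 10^-13 − 1.86773 × 10^-13) = 3.92482 × 10^7 m²/s²
vₐ = 6264.84 m/s ≈ 6.265 km/s

Final answer: vₚ = 64.49 km/s, vₐ = 6.265 km/s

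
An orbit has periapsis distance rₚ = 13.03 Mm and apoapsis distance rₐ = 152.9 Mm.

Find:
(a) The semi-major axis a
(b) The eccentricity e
rₚ = 13.03 Mm = 1.303 × 10^7 m
rₐ = 152.9 Mm = 1.529 × 10^8 m
(a) a = (rₚ + rₐ)/2 = 8.2965 × 10^7 m ≈ 82.97 Mm
(b) e = (rₐ − rₚ)/(rₐ + rₚ) = (1.3987 × 10^8) / (1.6593 × 10^8) = 0.842946

Final answer:
(a) a = 82.97 Mm
(b) e = 0.8429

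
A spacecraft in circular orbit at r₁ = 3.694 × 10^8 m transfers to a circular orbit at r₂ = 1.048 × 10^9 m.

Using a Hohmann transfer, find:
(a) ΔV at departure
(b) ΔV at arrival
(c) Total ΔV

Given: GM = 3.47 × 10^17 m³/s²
r₁ = 3.694 × 10^8 m
r₂ = 1.048 × 10^9 m
GM = 3.47 × 10^17 m³/s²
Transfer ellipse: a_t = (r₁ + r₂)/2 = 7.087 × 10^8 m
Circular speed at r₁: v₁ = √(GM/r₁) = 30649 m/s
Transfer speed at r₁ (periapsis): v₁ₜ = √(GM(2/r₁ − 1/a_t)) = 37270.5 m/s
(a) ΔV₁ = v₁ₜ − v₁ = 6621.54 m/s ≈ 6.622 km/s
Circular speed at r₂: v₂ = √(GM/r₂) = 18196.3 m/s
Transfer speed at r₂ (apoapsis): v₂ₜ = √(GM(2/r₂ − 1/a_t)) = 13137.2 m/s
(b) ΔV₂ = v₂ − v₂ₜ = 5059.19 m/s ≈ 5.059 km/s
(c) ΔV_total = ΔV₁ + ΔV₂ = 11680.7 m/s ≈ 11.68 km/s

Final answer:
(a) ΔV₁ = 6.622 km/s
(b) ΔV₂ = 5.059 km/s
(c) ΔV_total = 11.68 km/s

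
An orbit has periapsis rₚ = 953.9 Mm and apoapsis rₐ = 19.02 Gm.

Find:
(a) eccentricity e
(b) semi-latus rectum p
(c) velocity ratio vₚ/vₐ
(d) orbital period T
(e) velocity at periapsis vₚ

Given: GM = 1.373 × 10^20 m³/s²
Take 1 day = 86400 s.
rₚ = 953.9 Mm = 9.539 × 10^8 m
rₐ = 19.02 Gm = 1.902 × 10^10 m
GM = 1.373 × 10^20 m³/s²
a = (rₚ + rₐ)/2 = 9.98695 × 10^9 m
e = (rₐ − rₚ)/(rₐ + rₚ) = (1.80661 × 10^10) / (1.99739 × 10^10) = 0.904485
(a) e = 0.904485 ≈ 0.9045
(b) 1 − e² = 0.181906;  p = a(1 − e²) = 9.98695 × 10^9 × 0.181906 = 1.81669 × 10^9 m ≈ 1.817 Gm
(c) vₚ/vₐ = rₐ/rₚ (angular momentum) = (1.902 × 10^10) / (9.539 × 10^8) = 19.9392 ≈ 19.94
(d) a³ = 9.9609 × 10^29 m³;  T = 2π √(a³/GM) = 2π × 85175.4 s = 535173 s ≈ 6.194 days
(e) vₚ² = GM (2/rₚ − 1/a) = 1.373 × 10^20 × (2.09666 × 10^-9 − 1.00131 × 10^-10) = 2.74123 × 10^11 m²/s²;  vₚ = 523567 m/s ≈ 523.6 km/s

Final answer:
(a) eccentricity e = 0.9045
(b) semi-latus rectum p = 1.817 Gm
(c) velocity ratio vₚ/vₐ = 19.94
(d) orbital period T = 6.194 days
(e) velocity at periapsis vₚ = 523.6 km/s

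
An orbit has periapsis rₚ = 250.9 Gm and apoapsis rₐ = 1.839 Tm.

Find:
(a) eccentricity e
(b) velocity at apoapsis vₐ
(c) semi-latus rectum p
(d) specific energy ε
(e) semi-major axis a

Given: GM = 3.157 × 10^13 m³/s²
rₚ = 250.9 Gm = 2.509 × 10^11 m
rₐ = 1.839 Tm = 1.839 × 10^12 m
GM = 3.157 × 10^13 m³/s²
a = (rₚ + rₐ)/2 = 1.04495 × 10^12 m
e = (rₐ − rₚ)/(rₐ + rₚ) = (1.5881 × 10^12) / (2.0899 × 10^12) = 0.759893
(a) e = 0.759893 ≈ 0.7599
(b) vₐ² = GM (2/rₐ − 1/a) = 3.157 × 10^13 × (1.08755 × 10^-12 − 9.56984 × 10^-13) = 4.12191 m²/s²;  vₐ = 2.03025 m/s ≈ 2.03 m/s
(c) 1 − e² = 0.422563;  p = a(1 − e²) = 1.04495 × 10^12 × 0.422563 = 4.41557 × 10^11 m ≈ 441.6 Gm
(d) 2a = 2.0899 × 10^12 m;  ε = −GM/(2a) = -15.106 J/kg ≈ -15.11 J/kg
(e) a = 1.04495 × 10^12 m ≈ 1.045 Tm

Final answer:
(a) eccentricity e = 0.7599
(b) velocity at apoapsis vₐ = 2.03 m/s
(c) semi-latus rectum p = 441.6 Gm
(d) specific energy ε = -15.11 J/kg
(e) semi-major axis a = 1.045 Tm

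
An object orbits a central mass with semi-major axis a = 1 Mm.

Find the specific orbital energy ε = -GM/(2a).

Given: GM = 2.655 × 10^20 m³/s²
a = 1 Mm = 1 × 10^6 m
GM = 2.655 × 10^20 m³/s²
2a = 2 × 10^6 m
ε = −GM/(2a) = -1.3275 × 10^14 J/kg ≈ -1.327 × 10^5 GJ/kg

Final answer: -1.327 × 10^5 GJ/kg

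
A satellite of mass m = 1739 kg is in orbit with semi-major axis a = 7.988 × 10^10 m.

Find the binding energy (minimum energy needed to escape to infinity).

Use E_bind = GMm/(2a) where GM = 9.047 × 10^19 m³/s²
a = 7.988 × 10^10 m
GM = 9.047 × 10^19 m³/s²
m = 1739 kg
GMm = 9.047 × 10^19 × 1739 = 1.57327 × 10^23 m³·kg/s²
2a = 1.5976 × 10^11 m
E_bind = GMm/(2a) = 9.84773 × 10^11 J ≈ 984.8 GJ

Final answer: 984.8 GJ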